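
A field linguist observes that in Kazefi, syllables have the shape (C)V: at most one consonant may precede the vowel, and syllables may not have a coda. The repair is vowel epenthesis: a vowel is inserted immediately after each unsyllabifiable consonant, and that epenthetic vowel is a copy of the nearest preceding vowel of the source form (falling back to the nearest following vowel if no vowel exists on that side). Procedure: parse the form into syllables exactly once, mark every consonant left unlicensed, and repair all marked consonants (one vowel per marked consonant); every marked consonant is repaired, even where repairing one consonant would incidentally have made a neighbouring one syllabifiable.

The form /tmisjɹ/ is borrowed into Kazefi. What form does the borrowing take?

Under (C)V, the unsyllabifiable consonants are /t/, /s/, /j/, /ɹ/ (no codas are permitted; onsets are limited to one consonant).
Epenthesis after each stranded consonant: /t/ → /ti/, /s/ → /si/, /j/ → /ji/, /ɹ/ → /ɹi/.

timisijiɹi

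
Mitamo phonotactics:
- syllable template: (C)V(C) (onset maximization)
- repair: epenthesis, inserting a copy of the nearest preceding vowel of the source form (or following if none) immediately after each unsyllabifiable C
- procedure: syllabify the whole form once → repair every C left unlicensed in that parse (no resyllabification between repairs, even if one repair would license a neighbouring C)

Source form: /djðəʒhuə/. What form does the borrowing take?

The consonants /d/, /j/ cannot be parsed into a legal (C)V(C) syllable (at most one coda consonant is licensed; onsets are limited to one consonant).
Each unlicensed consonant becomes the onset of a new syllable: /d/ → /də/, /j/ → /jə/.

dəjəðəʒhuə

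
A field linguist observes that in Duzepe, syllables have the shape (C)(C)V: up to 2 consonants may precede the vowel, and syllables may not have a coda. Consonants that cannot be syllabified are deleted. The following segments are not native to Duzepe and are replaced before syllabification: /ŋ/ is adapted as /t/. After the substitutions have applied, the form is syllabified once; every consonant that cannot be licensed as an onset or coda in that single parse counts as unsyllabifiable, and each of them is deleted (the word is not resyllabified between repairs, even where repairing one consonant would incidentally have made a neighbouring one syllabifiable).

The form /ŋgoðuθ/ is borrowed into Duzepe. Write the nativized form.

tgoðu

Substitution: /ŋ/ → /t/, giving /tgoðuθ/.
The consonants /θ/ cannot be parsed into a legal (C)(C)V syllable (no codas are permitted; onsets may contain at most 2 consonants).
Deleting the stranded consonants removes /θ/.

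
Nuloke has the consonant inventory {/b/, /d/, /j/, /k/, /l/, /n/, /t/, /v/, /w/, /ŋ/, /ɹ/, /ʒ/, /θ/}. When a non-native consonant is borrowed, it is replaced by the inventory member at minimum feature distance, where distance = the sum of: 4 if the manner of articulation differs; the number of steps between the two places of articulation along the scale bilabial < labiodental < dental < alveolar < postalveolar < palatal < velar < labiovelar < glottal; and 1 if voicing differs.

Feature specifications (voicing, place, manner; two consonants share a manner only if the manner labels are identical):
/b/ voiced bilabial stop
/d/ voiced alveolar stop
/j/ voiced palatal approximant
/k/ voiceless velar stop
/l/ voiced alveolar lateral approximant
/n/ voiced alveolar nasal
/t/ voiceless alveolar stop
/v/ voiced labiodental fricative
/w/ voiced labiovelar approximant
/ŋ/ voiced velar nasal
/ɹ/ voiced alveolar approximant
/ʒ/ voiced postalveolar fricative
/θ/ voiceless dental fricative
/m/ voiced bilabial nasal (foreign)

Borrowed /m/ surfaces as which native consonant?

n

/n/ is closest: same manner (nasal), place distance 3 (bilabial→alveolar), same voicing; total 3. Next closest is /b/ at distance 4.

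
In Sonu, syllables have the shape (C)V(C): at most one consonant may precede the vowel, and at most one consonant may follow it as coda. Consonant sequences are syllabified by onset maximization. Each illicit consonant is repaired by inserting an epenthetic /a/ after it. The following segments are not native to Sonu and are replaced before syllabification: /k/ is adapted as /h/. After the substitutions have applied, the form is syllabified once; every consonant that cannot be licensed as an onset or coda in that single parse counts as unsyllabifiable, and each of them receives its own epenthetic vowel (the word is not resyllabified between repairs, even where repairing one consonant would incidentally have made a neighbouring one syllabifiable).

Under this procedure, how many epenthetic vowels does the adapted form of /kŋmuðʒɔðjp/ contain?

4

After substitution the input is /hŋmuðʒɔðjp/.
The unsyllabifiable consonants are /h/, /ŋ/, /j/, /p/; each receives one epenthetic vowel.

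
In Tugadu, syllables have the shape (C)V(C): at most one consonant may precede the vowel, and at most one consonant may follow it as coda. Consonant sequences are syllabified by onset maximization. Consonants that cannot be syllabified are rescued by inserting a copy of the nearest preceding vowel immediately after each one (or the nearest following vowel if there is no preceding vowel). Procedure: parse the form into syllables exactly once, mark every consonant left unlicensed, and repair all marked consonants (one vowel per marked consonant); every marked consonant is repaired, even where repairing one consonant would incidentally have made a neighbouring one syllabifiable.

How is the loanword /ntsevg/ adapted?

netesevge

The consonants /n/, /t/, /g/ cannot be parsed into a legal (C)V(C) syllable (at most one coda consonant is licensed; onsets are limited to one consonant).
Each unlicensed consonant becomes the onset of a new syllable: /n/ → /ne/, /t/ → /te/, /g/ → /ge/.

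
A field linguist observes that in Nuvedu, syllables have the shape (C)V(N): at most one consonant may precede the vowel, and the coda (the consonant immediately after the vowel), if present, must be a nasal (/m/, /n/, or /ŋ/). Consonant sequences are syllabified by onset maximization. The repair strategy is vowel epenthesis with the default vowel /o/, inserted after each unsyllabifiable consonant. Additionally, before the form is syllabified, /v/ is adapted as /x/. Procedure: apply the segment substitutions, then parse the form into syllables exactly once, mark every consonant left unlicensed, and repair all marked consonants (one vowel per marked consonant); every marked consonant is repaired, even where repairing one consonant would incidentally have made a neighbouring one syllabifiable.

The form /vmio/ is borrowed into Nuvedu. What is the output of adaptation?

xomio

Substitution: /v/ → /x/, giving /xmio/.
Syllabifying with onset maximization leaves /x/ stranded (only a nasal (/m/, /n/, or /ŋ/) is licensed in coda position; onsets are limited to one consonant).
Inserting the epenthetic vowel yields /x/ → /xo/.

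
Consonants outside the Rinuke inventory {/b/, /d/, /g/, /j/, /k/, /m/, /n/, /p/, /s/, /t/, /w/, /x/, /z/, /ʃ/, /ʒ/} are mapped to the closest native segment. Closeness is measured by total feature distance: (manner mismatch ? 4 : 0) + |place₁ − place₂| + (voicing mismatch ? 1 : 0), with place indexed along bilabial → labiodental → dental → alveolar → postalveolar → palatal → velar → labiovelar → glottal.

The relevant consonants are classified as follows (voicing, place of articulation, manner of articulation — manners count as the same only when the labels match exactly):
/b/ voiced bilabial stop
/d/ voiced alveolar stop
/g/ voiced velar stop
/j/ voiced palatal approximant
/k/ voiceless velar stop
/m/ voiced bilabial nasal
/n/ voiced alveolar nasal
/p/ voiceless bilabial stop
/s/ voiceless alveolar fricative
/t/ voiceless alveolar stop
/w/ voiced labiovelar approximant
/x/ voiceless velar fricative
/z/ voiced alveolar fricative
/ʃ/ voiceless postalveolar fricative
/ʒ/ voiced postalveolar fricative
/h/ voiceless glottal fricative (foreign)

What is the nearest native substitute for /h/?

/x/ is closest: same manner (fricative), place distance 2 (glottal→velar), same voicing; total 2. Next closest is /ʃ/ at distance 4.

x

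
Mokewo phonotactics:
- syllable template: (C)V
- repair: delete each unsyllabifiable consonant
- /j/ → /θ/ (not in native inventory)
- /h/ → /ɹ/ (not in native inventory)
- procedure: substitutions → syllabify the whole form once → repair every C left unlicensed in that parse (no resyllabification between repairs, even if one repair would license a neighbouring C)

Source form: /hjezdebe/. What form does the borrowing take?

Substitution: /h/ → /ɹ/, /j/ → /θ/, giving /ɹθezdebe/.
Syllabifying with onset maximization leaves /ɹ/, /z/ stranded (no codas are permitted; onsets are limited to one consonant).
Deletion applies to /ɹ/, /z/.

θedebe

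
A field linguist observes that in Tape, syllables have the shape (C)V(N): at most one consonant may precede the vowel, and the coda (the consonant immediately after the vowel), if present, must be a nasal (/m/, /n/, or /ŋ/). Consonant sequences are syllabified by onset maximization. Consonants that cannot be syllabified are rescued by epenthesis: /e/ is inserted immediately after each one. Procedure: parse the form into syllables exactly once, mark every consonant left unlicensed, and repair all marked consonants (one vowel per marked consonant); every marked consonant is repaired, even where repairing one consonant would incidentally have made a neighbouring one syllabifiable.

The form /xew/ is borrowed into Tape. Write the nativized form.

Syllabifying with onset maximization leaves /w/ stranded (only a nasal (/m/, /n/, or /ŋ/) is licensed in coda position; onsets are limited to one consonant).
Inserting the epenthetic vowel yields /w/ → /we/.

xewe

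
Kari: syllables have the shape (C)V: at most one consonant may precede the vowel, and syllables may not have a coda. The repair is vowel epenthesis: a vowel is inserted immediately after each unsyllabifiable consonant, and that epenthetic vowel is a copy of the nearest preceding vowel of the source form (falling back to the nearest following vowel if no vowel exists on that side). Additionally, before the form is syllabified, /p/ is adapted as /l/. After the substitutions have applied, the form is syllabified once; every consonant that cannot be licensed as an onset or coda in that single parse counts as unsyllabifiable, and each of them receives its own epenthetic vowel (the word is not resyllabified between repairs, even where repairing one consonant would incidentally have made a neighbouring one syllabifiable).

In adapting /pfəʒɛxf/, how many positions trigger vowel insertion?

3

After substitution the input is /lfəʒɛxf/.
The unsyllabifiable consonants are /l/, /x/, /f/; each receives one epenthetic vowel.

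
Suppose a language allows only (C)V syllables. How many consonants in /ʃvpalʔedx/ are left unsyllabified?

Syllabifying with onset maximization leaves /ʃ/, /v/, /l/, /d/, /x/ stranded (no codas are permitted; onsets are limited to one consonant).

5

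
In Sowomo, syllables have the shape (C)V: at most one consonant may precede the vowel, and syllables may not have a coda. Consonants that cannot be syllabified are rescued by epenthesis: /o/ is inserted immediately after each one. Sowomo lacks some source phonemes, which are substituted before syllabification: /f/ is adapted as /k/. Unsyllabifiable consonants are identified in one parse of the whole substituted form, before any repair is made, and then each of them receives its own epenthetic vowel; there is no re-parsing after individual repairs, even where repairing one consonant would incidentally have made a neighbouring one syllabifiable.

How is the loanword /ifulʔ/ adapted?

Substitution: /f/ → /k/, giving /ikulʔ/.
The consonants /l/, /ʔ/ cannot be parsed into a legal (C)V syllable (no codas are permitted; onsets are limited to one consonant).
Epenthesis after each stranded consonant: /l/ → /lo/, /ʔ/ → /ʔo/.

ikuloʔo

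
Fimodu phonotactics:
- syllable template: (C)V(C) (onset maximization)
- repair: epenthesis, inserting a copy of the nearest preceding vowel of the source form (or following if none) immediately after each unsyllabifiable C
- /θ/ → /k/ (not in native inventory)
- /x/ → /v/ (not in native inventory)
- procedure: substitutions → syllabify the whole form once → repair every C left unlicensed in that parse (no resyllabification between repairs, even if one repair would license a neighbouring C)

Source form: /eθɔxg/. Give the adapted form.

Substitution: /θ/ → /k/, /x/ → /v/, giving /ekɔvg/.
Under (C)V(C), the unsyllabifiable consonants are /g/ (at most one coda consonant is licensed; onsets are limited to one consonant).
Epenthesis after each stranded consonant: /g/ → /gɔ/.

ekɔvgɔ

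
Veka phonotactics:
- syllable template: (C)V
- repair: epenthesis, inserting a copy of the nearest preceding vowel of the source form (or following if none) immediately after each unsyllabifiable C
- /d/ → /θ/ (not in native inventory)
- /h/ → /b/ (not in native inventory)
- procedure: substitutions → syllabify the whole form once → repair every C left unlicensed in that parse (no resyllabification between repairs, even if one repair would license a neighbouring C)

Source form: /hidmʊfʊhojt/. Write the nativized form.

biθimʊfʊbojoto

Substitution: /h/ → /b/, /d/ → /θ/, giving /biθmʊfʊbojt/.
The consonants /θ/, /j/, /t/ cannot be parsed into a legal (C)V syllable (no codas are permitted; onsets are limited to one consonant).
Each unlicensed consonant becomes the onset of a new syllable: /θ/ → /θi/, /j/ → /jo/, /t/ → /to/.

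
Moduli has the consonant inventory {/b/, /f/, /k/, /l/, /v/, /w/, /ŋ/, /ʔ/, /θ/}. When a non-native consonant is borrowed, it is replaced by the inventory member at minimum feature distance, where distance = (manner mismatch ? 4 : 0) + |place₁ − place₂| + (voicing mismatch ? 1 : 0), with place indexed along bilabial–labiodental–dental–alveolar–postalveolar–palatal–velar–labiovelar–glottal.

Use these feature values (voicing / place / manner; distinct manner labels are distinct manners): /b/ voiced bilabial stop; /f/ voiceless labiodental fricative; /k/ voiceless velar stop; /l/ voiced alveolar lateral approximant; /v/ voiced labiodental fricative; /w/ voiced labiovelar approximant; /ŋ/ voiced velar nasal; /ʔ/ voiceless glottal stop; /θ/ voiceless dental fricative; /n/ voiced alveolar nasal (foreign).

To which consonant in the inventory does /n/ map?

/ŋ/ is closest: same manner (nasal), place distance 3 (alveolar→velar), same voicing; total 3. Next closest is /l/ at distance 4.

ŋ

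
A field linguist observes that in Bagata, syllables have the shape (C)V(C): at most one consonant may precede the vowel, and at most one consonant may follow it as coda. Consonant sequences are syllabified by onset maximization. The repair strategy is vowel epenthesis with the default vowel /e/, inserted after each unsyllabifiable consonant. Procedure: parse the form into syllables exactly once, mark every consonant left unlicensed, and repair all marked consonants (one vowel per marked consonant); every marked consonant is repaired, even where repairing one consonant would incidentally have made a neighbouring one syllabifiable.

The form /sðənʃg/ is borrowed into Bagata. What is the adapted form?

seðənʃege

Under (C)V(C), the unsyllabifiable consonants are /s/, /ʃ/, /g/ (at most one coda consonant is licensed; onsets are limited to one consonant).
Epenthesis after each stranded consonant: /s/ → /se/, /ʃ/ → /ʃe/, /g/ → /ge/.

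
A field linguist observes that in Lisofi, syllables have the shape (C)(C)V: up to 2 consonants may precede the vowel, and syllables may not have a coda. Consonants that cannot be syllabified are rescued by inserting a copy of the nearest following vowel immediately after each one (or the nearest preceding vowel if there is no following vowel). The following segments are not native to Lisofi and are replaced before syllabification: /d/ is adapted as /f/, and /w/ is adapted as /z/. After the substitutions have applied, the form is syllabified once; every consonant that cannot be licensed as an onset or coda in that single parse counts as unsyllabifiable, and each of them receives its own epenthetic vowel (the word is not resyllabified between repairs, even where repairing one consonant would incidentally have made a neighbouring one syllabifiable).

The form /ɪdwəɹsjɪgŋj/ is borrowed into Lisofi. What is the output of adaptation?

Substitution: /d/ → /f/, /w/ → /z/, giving /ɪfzəɹsjɪgŋj/.
The consonants /ɹ/, /g/, /ŋ/, /j/ cannot be parsed into a legal (C)(C)V syllable (no codas are permitted; onsets may contain at most 2 consonants).
Each unlicensed consonant becomes the onset of a new syllable: /ɹ/ → /ɹɪ/, /g/ → /gɪ/, /ŋ/ → /ŋɪ/, /j/ → /jɪ/.

ɪfzəɹɪsjɪgɪŋɪjɪ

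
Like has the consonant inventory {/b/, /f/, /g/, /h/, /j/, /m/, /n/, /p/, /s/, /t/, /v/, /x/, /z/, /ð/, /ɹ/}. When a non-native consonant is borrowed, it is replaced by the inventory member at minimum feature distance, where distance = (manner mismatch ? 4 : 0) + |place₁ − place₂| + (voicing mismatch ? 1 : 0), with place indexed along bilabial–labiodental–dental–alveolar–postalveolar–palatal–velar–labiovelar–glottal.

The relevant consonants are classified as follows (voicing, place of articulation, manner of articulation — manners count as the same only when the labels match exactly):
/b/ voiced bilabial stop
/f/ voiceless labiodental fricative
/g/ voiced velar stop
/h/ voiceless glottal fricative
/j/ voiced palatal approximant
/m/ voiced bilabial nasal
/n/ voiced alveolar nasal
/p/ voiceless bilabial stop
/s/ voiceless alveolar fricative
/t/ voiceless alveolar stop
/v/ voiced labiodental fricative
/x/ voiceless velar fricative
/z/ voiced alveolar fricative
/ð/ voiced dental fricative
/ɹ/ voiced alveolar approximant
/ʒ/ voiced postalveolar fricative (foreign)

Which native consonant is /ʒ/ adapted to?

/z/ is closest: same manner (fricative), place distance 1 (postalveolar→alveolar), same voicing; total 1. Next closest is /s/ at distance 2.

z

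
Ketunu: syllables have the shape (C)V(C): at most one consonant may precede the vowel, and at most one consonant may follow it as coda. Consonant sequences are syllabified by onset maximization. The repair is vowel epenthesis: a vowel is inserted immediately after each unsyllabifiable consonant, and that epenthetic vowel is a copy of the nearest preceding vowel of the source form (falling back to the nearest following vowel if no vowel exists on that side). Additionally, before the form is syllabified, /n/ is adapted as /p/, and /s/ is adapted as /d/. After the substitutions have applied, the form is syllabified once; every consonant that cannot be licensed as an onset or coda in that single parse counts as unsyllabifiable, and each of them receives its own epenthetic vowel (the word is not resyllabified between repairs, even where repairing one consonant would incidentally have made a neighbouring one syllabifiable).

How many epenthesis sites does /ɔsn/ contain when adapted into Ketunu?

1

After substitution the input is /ɔdp/.
The unsyllabifiable consonants are /p/; each receives one epenthetic vowel.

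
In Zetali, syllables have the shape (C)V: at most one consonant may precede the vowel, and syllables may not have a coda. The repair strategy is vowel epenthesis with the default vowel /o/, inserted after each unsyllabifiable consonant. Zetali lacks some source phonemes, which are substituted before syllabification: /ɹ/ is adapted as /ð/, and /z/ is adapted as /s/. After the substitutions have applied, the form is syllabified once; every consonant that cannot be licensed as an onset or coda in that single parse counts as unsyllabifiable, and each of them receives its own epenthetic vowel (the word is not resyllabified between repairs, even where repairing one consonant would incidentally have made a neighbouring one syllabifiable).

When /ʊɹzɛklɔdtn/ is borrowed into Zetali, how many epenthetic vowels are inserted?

After substitution the input is /ʊðsɛklɔdtn/.
The unsyllabifiable consonants are /ð/, /k/, /d/, /t/, /n/; each receives one epenthetic vowel.

5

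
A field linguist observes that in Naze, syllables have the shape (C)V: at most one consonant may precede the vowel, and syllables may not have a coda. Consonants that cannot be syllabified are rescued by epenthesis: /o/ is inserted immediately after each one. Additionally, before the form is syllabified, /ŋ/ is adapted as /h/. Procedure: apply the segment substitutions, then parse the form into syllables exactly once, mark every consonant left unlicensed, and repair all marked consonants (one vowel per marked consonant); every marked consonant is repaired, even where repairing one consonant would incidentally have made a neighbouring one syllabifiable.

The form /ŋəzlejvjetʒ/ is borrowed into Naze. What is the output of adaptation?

həzolejovojetoʒo

Substitution: /ŋ/ → /h/, giving /həzlejvjetʒ/.
Under (C)V, the unsyllabifiable consonants are /z/, /j/, /v/, /t/, /ʒ/ (no codas are permitted; onsets are limited to one consonant).
Inserting the epenthetic vowel yields /z/ → /zo/, /j/ → /jo/, /v/ → /vo/, /t/ → /to/, /ʒ/ → /ʒo/.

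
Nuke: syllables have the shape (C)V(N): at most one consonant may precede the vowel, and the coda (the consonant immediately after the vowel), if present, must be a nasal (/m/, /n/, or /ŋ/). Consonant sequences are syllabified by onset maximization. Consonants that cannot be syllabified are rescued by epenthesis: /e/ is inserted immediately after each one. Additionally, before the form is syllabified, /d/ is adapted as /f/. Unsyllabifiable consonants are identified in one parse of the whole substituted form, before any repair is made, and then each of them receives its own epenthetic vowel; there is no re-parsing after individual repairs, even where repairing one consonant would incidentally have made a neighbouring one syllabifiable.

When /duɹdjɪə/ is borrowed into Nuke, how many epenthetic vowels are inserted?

2

After substitution the input is /fuɹfjɪə/.
The unsyllabifiable consonants are /ɹ/, /f/; each receives one epenthetic vowel.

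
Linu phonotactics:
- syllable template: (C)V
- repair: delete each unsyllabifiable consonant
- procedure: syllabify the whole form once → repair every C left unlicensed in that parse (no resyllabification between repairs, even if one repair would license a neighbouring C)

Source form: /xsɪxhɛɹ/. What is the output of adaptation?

The consonants /x/, /x/, /ɹ/ cannot be parsed into a legal (C)V syllable (no codas are permitted; onsets are limited to one consonant).
Deletion applies to /x/, /x/, /ɹ/.

sɪhɛ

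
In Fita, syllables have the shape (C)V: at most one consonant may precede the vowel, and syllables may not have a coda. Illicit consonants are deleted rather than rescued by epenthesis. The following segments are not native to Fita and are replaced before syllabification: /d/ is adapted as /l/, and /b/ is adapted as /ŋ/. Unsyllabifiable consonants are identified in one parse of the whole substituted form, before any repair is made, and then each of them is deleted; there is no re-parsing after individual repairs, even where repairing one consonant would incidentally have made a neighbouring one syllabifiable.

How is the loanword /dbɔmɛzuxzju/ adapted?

Substitution: /d/ → /l/, /b/ → /ŋ/, giving /lŋɔmɛzuxzju/.
Under (C)V, the unsyllabifiable consonants are /l/, /x/, /z/ (no codas are permitted; onsets are limited to one consonant).
Deleting the stranded consonants removes /l/, /x/, /z/.

ŋɔmɛzuju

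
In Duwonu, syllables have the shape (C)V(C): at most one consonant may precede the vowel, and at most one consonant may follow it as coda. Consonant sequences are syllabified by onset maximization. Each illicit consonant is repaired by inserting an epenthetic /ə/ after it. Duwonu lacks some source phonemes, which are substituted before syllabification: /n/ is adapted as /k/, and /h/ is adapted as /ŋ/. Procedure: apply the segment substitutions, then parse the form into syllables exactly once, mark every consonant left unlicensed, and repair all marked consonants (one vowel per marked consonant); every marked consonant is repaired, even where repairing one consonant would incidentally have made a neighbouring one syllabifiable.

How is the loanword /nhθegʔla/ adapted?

kəŋəθegʔəla

Substitution: /n/ → /k/, /h/ → /ŋ/, giving /kŋθegʔla/.
Syllabifying with onset maximization leaves /k/, /ŋ/, /ʔ/ stranded (at most one coda consonant is licensed; onsets are limited to one consonant).
Each unlicensed consonant becomes the onset of a new syllable: /k/ → /kə/, /ŋ/ → /ŋə/, /ʔ/ → /ʔə/.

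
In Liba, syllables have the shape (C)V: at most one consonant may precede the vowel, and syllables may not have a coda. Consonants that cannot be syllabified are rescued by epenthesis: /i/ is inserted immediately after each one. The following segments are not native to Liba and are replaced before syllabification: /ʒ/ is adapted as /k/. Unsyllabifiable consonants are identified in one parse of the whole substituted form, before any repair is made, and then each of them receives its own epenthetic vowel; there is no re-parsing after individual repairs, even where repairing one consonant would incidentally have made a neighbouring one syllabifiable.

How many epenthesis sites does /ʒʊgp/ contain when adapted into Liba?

After substitution the input is /kʊgp/.
The unsyllabifiable consonants are /g/, /p/; each receives one epenthetic vowel.

2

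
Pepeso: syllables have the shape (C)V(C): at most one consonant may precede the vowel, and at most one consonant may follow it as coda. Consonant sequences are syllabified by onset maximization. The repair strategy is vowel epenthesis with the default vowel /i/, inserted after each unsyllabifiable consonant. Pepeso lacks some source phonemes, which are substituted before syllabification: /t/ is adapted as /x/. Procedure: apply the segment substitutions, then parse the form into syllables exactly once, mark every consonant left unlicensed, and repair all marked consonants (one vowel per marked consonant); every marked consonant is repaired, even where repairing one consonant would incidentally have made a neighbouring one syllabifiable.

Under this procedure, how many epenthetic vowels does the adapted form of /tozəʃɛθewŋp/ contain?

After substitution the input is /xozəʃɛθewŋp/.
The unsyllabifiable consonants are /ŋ/, /p/; each receives one epenthetic vowel.

2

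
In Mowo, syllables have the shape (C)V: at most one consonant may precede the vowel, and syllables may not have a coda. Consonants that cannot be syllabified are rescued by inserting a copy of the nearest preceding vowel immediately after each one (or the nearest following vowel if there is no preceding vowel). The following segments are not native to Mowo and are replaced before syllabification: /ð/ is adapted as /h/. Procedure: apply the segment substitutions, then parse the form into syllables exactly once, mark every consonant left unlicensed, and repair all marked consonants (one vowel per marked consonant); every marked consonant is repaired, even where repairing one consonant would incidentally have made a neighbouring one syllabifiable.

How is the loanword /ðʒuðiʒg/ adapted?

Substitution: /ð/ → /h/, giving /hʒuhiʒg/.
The consonants /h/, /ʒ/, /g/ cannot be parsed into a legal (C)V syllable (no codas are permitted; onsets are limited to one consonant).
Inserting the epenthetic vowel yields /h/ → /hu/, /ʒ/ → /ʒi/, /g/ → /gi/.

huʒuhiʒigi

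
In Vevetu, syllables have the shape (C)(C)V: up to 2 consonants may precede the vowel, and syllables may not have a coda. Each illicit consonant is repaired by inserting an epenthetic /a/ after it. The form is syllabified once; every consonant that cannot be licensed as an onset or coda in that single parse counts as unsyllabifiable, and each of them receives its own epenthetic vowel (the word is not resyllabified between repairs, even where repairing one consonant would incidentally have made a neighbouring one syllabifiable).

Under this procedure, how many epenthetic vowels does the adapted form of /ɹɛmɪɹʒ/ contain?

2

The unsyllabifiable consonants are /ɹ/, /ʒ/; each receives one epenthetic vowel.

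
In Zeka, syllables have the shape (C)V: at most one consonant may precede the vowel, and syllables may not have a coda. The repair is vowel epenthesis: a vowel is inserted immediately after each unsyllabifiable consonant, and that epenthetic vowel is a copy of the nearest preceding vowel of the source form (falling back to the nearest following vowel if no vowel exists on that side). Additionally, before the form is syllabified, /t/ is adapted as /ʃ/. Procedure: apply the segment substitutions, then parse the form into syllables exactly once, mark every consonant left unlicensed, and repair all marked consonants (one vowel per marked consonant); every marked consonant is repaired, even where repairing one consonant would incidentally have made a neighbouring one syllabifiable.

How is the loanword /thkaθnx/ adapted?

ʃahakaθanaxa

Substitution: /t/ → /ʃ/, giving /ʃhkaθnx/.
Under (C)V, the unsyllabifiable consonants are /ʃ/, /h/, /θ/, /n/, /x/ (no codas are permitted; onsets are limited to one consonant).
Inserting the epenthetic vowel yields /ʃ/ → /ʃa/, /h/ → /ha/, /θ/ → /θa/, /n/ → /na/, /x/ → /xa/.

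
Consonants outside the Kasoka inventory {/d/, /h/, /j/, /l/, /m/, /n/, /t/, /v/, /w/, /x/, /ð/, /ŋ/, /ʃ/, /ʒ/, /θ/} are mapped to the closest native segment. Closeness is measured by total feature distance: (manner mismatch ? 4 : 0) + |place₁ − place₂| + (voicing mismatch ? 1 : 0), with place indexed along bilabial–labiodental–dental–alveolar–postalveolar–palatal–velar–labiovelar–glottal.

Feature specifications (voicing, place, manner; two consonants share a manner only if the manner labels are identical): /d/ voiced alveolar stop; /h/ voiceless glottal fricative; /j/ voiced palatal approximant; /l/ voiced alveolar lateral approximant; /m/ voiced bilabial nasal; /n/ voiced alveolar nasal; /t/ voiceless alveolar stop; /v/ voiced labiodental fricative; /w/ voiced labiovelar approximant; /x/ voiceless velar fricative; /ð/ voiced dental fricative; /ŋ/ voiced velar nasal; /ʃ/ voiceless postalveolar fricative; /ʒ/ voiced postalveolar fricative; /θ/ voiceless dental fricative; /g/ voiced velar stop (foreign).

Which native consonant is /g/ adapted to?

/d/ is closest: same manner (stop), place distance 3 (velar→alveolar), same voicing; total 3. Next closest is /t/ at distance 4.

d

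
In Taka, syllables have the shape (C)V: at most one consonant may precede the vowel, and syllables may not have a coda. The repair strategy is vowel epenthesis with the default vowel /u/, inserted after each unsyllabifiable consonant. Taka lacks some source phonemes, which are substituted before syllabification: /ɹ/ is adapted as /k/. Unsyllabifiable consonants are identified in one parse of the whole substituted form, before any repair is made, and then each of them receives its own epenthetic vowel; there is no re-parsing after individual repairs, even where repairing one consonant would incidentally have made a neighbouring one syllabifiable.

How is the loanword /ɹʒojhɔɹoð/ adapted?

kuʒojuhɔkoðu

Substitution: /ɹ/ → /k/, giving /kʒojhɔkoð/.
Syllabifying with onset maximization leaves /k/, /j/, /ð/ stranded (no codas are permitted; onsets are limited to one consonant).
Inserting the epenthetic vowel yields /k/ → /ku/, /j/ → /ju/, /ð/ → /ðu/.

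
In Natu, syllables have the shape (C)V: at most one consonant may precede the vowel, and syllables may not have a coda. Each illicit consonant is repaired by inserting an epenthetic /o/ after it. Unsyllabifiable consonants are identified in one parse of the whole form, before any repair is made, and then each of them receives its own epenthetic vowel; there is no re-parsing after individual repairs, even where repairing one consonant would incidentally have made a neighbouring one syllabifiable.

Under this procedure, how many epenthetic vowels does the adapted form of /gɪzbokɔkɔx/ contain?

2

The unsyllabifiable consonants are /z/, /x/; each receives one epenthetic vowel.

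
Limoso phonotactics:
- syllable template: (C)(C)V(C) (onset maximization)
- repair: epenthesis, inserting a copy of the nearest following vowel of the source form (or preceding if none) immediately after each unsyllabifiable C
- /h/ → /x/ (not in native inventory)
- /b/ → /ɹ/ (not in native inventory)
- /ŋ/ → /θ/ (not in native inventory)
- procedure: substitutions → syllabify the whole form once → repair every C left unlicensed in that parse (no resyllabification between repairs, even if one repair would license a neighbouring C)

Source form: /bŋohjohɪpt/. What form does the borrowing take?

Substitution: /b/ → /ɹ/, /ŋ/ → /θ/, /h/ → /x/, giving /ɹθoxjoxɪpt/.
The consonants /t/ cannot be parsed into a legal (C)(C)V(C) syllable (at most one coda consonant is licensed; onsets may contain at most 2 consonants).
Inserting the epenthetic vowel yields /t/ → /tɪ/.

ɹθoxjoxɪptɪ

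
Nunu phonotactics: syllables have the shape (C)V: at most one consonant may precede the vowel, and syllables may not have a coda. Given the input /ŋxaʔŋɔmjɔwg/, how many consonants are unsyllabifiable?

The consonants /ŋ/, /ʔ/, /m/, /w/, /g/ cannot be parsed into a legal (C)V syllable (no codas are permitted; onsets are limited to one consonant).

5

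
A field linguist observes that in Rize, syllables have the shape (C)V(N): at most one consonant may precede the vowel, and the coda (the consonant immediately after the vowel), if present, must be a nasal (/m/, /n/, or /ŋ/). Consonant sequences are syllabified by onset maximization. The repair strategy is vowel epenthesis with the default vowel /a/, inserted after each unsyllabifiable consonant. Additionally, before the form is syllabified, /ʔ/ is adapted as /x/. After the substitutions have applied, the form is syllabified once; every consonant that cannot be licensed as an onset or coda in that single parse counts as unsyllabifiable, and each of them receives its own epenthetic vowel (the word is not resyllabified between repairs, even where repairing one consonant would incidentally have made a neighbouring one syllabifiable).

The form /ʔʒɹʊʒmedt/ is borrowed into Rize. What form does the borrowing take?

Substitution: /ʔ/ → /x/, giving /xʒɹʊʒmedt/.
The consonants /x/, /ʒ/, /ʒ/, /d/, /t/ cannot be parsed into a legal (C)V(N) syllable (only a nasal (/m/, /n/, or /ŋ/) is licensed in coda position; onsets are limited to one consonant).
Epenthesis after each stranded consonant: /x/ → /xa/, /ʒ/ → /ʒa/, /ʒ/ → /ʒa/, /d/ → /da/, /t/ → /ta/.

xaʒaɹʊʒamedata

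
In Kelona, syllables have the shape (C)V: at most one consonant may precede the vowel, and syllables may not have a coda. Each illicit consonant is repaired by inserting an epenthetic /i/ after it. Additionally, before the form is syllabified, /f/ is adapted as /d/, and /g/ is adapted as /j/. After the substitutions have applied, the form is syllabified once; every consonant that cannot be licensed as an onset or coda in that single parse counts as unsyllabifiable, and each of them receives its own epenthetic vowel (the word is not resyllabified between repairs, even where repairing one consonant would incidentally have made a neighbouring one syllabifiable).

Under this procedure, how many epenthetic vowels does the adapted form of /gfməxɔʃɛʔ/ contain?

3

After substitution the input is /jdməxɔʃɛʔ/.
The unsyllabifiable consonants are /j/, /d/, /ʔ/; each receives one epenthetic vowel.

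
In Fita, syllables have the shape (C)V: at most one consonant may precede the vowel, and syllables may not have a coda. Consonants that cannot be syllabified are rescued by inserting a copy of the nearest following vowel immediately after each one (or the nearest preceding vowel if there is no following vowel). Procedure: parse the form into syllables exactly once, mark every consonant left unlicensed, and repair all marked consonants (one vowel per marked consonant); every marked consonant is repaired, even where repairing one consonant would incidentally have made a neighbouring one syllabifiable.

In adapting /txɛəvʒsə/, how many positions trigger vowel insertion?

3

The unsyllabifiable consonants are /t/, /v/, /ʒ/; each receives one epenthetic vowel.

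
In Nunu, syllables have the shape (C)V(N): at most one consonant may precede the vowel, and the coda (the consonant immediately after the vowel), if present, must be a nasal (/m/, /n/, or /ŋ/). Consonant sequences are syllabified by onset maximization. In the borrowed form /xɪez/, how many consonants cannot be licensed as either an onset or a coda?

Under (C)V(N), the unsyllabifiable consonants are /z/ (only a nasal (/m/, /n/, or /ŋ/) is licensed in coda position; onsets are limited to one consonant).

1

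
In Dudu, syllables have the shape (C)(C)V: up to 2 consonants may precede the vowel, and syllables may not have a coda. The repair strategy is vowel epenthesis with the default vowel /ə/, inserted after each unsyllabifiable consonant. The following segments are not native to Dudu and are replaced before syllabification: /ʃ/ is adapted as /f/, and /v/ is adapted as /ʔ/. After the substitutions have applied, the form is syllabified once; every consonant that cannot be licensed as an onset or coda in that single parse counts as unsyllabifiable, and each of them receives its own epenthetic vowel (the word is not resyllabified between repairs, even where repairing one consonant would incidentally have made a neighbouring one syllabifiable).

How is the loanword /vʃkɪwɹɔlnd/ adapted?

ʔəfkɪwɹɔlənədə

Substitution: /v/ → /ʔ/, /ʃ/ → /f/, giving /ʔfkɪwɹɔlnd/.
Syllabifying with onset maximization leaves /ʔ/, /l/, /n/, /d/ stranded (no codas are permitted; onsets may contain at most 2 consonants).
Each unlicensed consonant becomes the onset of a new syllable: /ʔ/ → /ʔə/, /l/ → /lə/, /n/ → /nə/, /d/ → /də/.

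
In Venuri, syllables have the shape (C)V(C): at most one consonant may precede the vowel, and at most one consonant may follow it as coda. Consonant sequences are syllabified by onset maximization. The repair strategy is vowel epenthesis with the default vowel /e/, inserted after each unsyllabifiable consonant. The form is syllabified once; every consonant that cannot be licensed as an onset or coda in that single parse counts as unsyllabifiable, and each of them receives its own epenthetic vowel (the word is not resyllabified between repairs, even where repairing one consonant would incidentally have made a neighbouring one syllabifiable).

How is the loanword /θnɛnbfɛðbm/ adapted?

Syllabifying with onset maximization leaves /θ/, /b/, /b/, /m/ stranded (at most one coda consonant is licensed; onsets are limited to one consonant).
Inserting the epenthetic vowel yields /θ/ → /θe/, /b/ → /be/, /b/ → /be/, /m/ → /me/.

θenɛnbefɛðbeme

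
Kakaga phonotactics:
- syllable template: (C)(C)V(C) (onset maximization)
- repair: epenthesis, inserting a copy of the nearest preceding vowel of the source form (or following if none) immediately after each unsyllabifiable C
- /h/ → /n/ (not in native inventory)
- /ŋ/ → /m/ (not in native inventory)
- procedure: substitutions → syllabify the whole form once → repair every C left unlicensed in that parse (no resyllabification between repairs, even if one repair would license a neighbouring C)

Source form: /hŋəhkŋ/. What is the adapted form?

nmənkəmə

Substitution: /h/ → /n/, /ŋ/ → /m/, giving /nmənkm/.
Syllabifying with onset maximization leaves /k/, /m/ stranded (at most one coda consonant is licensed; onsets may contain at most 2 consonants).
Inserting the epenthetic vowel yields /k/ → /kə/, /m/ → /mə/.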